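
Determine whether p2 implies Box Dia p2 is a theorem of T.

No, not valid

Tableau for the negation not (p2 implies Box Dia p2):
1. not (p2 implies Box Dia p2), u
2. p2, u
3. not Box Dia p2, u
4. not Dia p2, v
5. not p2, v
Accessibility: uRu, uRv, vRv
The negation has an open branch (countermodel exists).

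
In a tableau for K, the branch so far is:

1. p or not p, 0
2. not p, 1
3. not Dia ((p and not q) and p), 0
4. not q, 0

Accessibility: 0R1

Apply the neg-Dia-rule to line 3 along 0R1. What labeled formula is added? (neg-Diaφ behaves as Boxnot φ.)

not ((p and not q) and p), 1

neg-Diaφ behaves as Boxnot φ: propagate the negated body to each accessible world.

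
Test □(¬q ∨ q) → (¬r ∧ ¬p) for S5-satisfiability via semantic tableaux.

1. □(¬q ∨ q) → (¬r ∧ ¬p), u
2. ¬r ∧ ¬p, u
3. ¬r, u
4. ¬p, u
Accessibility: uRu

Satisfiable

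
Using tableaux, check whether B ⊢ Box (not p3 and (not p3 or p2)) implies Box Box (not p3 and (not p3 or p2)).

Not valid

Tableau for the negation not (Box (not p3 and (not p3 or p2)) implies Box Box (not p3 and (not p3 or p2))):
1. not (Box (not p3 and (not p3 or p2)) implies Box Box (not p3 and (not p3 or p2))), u
2. Box (not p3 and (not p3 or p2)), u
3. not Box Box (not p3 and (not p3 or p2)), u
4. not p3 and (not p3 or p2), u
5. not p3, u
6. not p3 or p2, u
7. p2, u
8. not Box (not p3 and (not p3 or p2)), v
9. not p3 and (not p3 or p2), v
10. not p3, v
11. not p3 or p2, v
12. p2, v
13. not (not p3 and (not p3 or p2)), w
14. not (not p3 or p2), w
15. p3, w
16. not p2, w
Accessibility: uRu, uRv, vRu, vRv, vRw, wRv, wRw
The negation has an open branch (countermodel exists).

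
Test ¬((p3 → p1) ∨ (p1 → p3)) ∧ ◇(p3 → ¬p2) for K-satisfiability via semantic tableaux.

1. ¬((p3 → p1) ∨ (p1 → p3)) ∧ ◇(p3 → ¬p2), 0
2. ¬((p3 → p1) ∨ (p1 → p3)), 0
3. ◇(p3 → ¬p2), 0
4. ¬(p3 → p1), 0
5. ¬(p1 → p3), 0
6. p3, 0
7. ¬p1, 0
8. p1, 0
9. ¬p3, 0
Branch closes: p1 and ¬p1 both at 0.
All branches of the tableau close; one closing branch shown above.

No, unsatisfiable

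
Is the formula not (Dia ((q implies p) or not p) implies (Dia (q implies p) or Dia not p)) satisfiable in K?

No, unsatisfiable

1. not (Dia ((q implies p) or not p) implies (Dia (q implies p) or Dia not p)), 0
2. Dia ((q implies p) or not p), 0   [neg-implies-rule on 1]
3. not (Dia (q implies p) or Dia not p), 0   [neg-implies-rule on 1]
4. not Dia (q implies p), 0   [neg-or-rule on 3]
5. not Dia not p, 0   [neg-or-rule on 3]
6. (q implies p) or not p, 1   [Dia-rule on 2: fresh world 1, 0R1]
7. not (q implies p), 1   [neg-Dia-rule on 4 via 0R1]
8. q, 1   [neg-implies-rule on 7]
9. not p, 1   [neg-implies-rule on 7]
10. p, 1   [neg-Dia-rule on 5 via 0R1]
Accessibility: 0R1
Branch closes: p and not p both at 1.
All branches of the tableau close; one closing branch shown above.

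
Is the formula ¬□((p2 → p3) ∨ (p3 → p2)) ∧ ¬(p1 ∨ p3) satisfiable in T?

1. ¬□((p2 → p3) ∨ (p3 → p2)) ∧ ¬(p1 ∨ p3), u
2. ¬□((p2 → p3) ∨ (p3 → p2)), u   [∧-rule on 1]
3. ¬(p1 ∨ p3), u   [∧-rule on 1]
4. ¬p1, u   [¬∨-rule on 3]
5. ¬p3, u   [¬∨-rule on 3]
6. ¬((p2 → p3) ∨ (p3 → p2)), v   [¬□-rule on 2: fresh world v, uRv]
7. ¬(p2 → p3), v   [¬∨-rule on 6]
8. ¬(p3 → p2), v   [¬∨-rule on 6]
9. p2, v   [¬→-rule on 7]
10. ¬p3, v   [¬→-rule on 7]
11. p3, v   [¬→-rule on 8]
12. ¬p2, v   [¬→-rule on 8]
Accessibility: uRu, uRv, vRv
Branch closes: p3 and ¬p3 both at v.
Every branch closes; the branch above is one of them.

No, unsatisfiable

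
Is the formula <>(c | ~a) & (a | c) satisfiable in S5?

Satisfiable

1. <>(c | ~a) & (a | c), 0
2. <>(c | ~a), 0
3. a | c, 0
4. c, 0
5. c | ~a, 1
6. ~a, 1
Accessibility: 0R0, 0R1, 1R0, 1R1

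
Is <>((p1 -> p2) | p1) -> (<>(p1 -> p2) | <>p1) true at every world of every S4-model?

Valid in S4

Tableau for the negation ~(<>((p1 -> p2) | p1) -> (<>(p1 -> p2) | <>p1)):
1. ~(<>((p1 -> p2) | p1) -> (<>(p1 -> p2) | <>p1)), 0
2. <>((p1 -> p2) | p1), 0
3. ~(<>(p1 -> p2) | <>p1), 0
4. ~<>(p1 -> p2), 0
5. ~<>p1, 0
6. ~(p1 -> p2), 0
7. p1, 0
8. ~p2, 0
9. ~p1, 0
Accessibility: 0R0
Branch closes: p1 and ~p1 both at 0.
Every branch of the negation's tableau closes; the branch above is one of them.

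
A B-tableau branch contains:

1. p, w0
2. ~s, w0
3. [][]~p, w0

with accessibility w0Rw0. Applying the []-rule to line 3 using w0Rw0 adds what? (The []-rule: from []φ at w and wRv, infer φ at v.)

[]~p, w0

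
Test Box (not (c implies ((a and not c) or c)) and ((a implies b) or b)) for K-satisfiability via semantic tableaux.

1. Box (not (c implies ((a and not c) or c)) and ((a implies b) or b)), 0

Yes, satisfiable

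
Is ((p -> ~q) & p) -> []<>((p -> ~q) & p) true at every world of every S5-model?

Yes, valid

Tableau for the negation ~(((p -> ~q) & p) -> []<>((p -> ~q) & p)):
1. ~(((p -> ~q) & p) -> []<>((p -> ~q) & p)), u
2. (p -> ~q) & p, u
3. ~[]<>((p -> ~q) & p), u
4. p -> ~q, u
5. p, u
6. ~q, u
7. ~<>((p -> ~q) & p), v
8. ~((p -> ~q) & p), u
9. ~((p -> ~q) & p), v
10. ~(p -> ~q), u
11. q, u
Accessibility: uRu, uRv, vRu, vRv
Branch closes: q and ~q both at u.
Every branch of the negation's tableau closes; the branch above is one of them.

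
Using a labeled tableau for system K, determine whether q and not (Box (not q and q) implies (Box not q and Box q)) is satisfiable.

No, unsatisfiable

1. q and not (Box (not q and q) implies (Box not q and Box q)), w0
2. q, w0
3. not (Box (not q and q) implies (Box not q and Box q)), w0
4. Box (not q and q), w0
5. not (Box not q and Box q), w0
6. not Box q, w0
7. not q, w1
8. not q and q, w1
9. q, w1
Accessibility: w0Rw1
Branch closes: q and not q both at w1.
Every branch closes; the branch above is one of them.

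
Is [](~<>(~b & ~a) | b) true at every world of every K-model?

Tableau for the negation ~[](~<>(~b & ~a) | b):
1. ~[](~<>(~b & ~a) | b), 0
2. ~(~<>(~b & ~a) | b), 1
3. <>(~b & ~a), 1
4. ~b, 1
5. ~b & ~a, 2
6. ~b, 2
7. ~a, 2
Accessibility: 0R1, 1R2
The negation has an open branch (countermodel exists).

Not valid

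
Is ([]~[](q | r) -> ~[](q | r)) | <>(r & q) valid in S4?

Tableau for the negation ~(([]~[](q | r) -> ~[](q | r)) | <>(r & q)):
1. ~(([]~[](q | r) -> ~[](q | r)) | <>(r & q)), w0
2. ~([]~[](q | r) -> ~[](q | r)), w0   [~|-rule on 1]
3. ~<>(r & q), w0   [~|-rule on 1]
4. []~[](q | r), w0   [~->-rule on 2]
5. [](q | r), w0   [~->-rule on 2]
6. ~(r & q), w0   [~<>-rule on 3 via w0Rw0]
7. ~[](q | r), w0   [[]-rule on 4 via w0Rw0]
8. q | r, w0   [[]-rule on 5 via w0Rw0]
9. ~q, w0   [~&-rule on 6 (branches; this branch)]
10. r, w0   [|-rule on 8 (branches; this branch)]
11. ~(q | r), w1   [~[]-rule on 7: fresh world w1, w0Rw1]
12. ~q, w1   [~|-rule on 11]
13. ~r, w1   [~|-rule on 11]
14. ~(r & q), w1   [~<>-rule on 3 via w0Rw1]
15. ~[](q | r), w1   [[]-rule on 4 via w0Rw1]
16. q | r, w1   [[]-rule on 5 via w0Rw1]
17. r, w1   [|-rule on 16 (branches; this branch)]
Accessibility: w0Rw0, w0Rw1, w1Rw1
Branch closes: r and ~r both at w1.
All branches of the negation close; one closing branch shown above.

Valid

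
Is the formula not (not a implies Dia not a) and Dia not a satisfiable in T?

1. not (not a implies Dia not a) and Dia not a, u
2. not (not a implies Dia not a), u
3. Dia not a, u
4. not a, u
5. not Dia not a, u
6. a, u
Accessibility: uRu
Branch closes: a and not a both at u.
Every branch closes; the branch above is one of them.

Unsatisfiable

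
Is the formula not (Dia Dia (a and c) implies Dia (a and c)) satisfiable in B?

Satisfiable

1. not (Dia Dia (a and c) implies Dia (a and c)), u
2. Dia Dia (a and c), u
3. not Dia (a and c), u
4. not (a and c), u
5. not c, u
6. Dia (a and c), v
7. not (a and c), v
8. not c, v
9. a and c, w
10. a, w
11. c, w
Accessibility: uRu, uRv, vRu, vRv, vRw, wRv, wRw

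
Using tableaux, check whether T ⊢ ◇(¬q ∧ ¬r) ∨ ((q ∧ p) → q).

Tableau for the negation ¬(◇(¬q ∧ ¬r) ∨ ((q ∧ p) → q)):
1. ¬(◇(¬q ∧ ¬r) ∨ ((q ∧ p) → q)), u
2. ¬◇(¬q ∧ ¬r), u
3. ¬((q ∧ p) → q), u
4. q ∧ p, u
5. ¬q, u
6. q, u
7. p, u
Accessibility: uRu
Branch closes: q and ¬q both at u.
All branches of the negation close; one closing branch shown above.

Valid in T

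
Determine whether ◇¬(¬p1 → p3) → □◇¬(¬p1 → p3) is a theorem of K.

No, not valid

Tableau for the negation ¬(◇¬(¬p1 → p3) → □◇¬(¬p1 → p3)):
1. ¬(◇¬(¬p1 → p3) → □◇¬(¬p1 → p3)), 0
2. ◇¬(¬p1 → p3), 0
3. ¬□◇¬(¬p1 → p3), 0
4. ¬(¬p1 → p3), 1
5. ¬p1, 1
6. ¬p3, 1
7. ¬◇¬(¬p1 → p3), 2
Accessibility: 0R1, 0R2
The negation has an open branch (countermodel exists).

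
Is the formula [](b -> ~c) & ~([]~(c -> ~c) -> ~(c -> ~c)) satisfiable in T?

1. [](b -> ~c) & ~([]~(c -> ~c) -> ~(c -> ~c)), 0
2. [](b -> ~c), 0   [&-rule on 1]
3. ~([]~(c -> ~c) -> ~(c -> ~c)), 0   [&-rule on 1]
4. []~(c -> ~c), 0   [~->-rule on 3]
5. c -> ~c, 0   [~->-rule on 3]
6. b -> ~c, 0   [[]-rule on 2 via 0R0]
7. ~(c -> ~c), 0   [[]-rule on 4 via 0R0]
8. c, 0   [~->-rule on 7]
9. ~c, 0   [->-rule on 5 (branches; this branch)]
Accessibility: 0R0
Branch closes: c and ~c both at 0.
All branches of the tableau close; one closing branch shown above.

Unsatisfiable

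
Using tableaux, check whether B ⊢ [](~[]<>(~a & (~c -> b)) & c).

Not valid

Tableau for the negation ~[](~[]<>(~a & (~c -> b)) & c):
1. ~[](~[]<>(~a & (~c -> b)) & c), 0
2. ~(~[]<>(~a & (~c -> b)) & c), 1   [~[]-rule on 1: fresh world 1, 0R1]
3. ~c, 1   [~&-rule on 2 (branches; this branch)]
Accessibility: 0R0, 0R1, 1R0, 1R1
The negation has an open branch (countermodel exists).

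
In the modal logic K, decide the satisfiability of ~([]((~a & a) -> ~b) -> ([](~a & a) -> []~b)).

Unsatisfiable

1. ~([]((~a & a) -> ~b) -> ([](~a & a) -> []~b)), 0
2. []((~a & a) -> ~b), 0
3. ~([](~a & a) -> []~b), 0
4. [](~a & a), 0
5. ~[]~b, 0
6. b, 1
7. (~a & a) -> ~b, 1
8. ~a & a, 1
9. ~a, 1
10. a, 1
Accessibility: 0R1
Branch closes: a and ~a both at 1.
Every branch closes; the branch above is one of them.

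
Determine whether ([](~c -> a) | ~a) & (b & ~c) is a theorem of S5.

Not valid

Tableau for the negation ~(([](~c -> a) | ~a) & (b & ~c)):
1. ~(([](~c -> a) | ~a) & (b & ~c)), 0
2. ~(b & ~c), 0
3. c, 0
Accessibility: 0R0
The negation has an open branch (countermodel exists).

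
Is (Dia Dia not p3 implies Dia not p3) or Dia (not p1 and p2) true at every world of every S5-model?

Tableau for the negation not ((Dia Dia not p3 implies Dia not p3) or Dia (not p1 and p2)):
1. not ((Dia Dia not p3 implies Dia not p3) or Dia (not p1 and p2)), 0
2. not (Dia Dia not p3 implies Dia not p3), 0
3. not Dia (not p1 and p2), 0
4. Dia Dia not p3, 0
5. not Dia not p3, 0
6. not (not p1 and p2), 0
7. p3, 0
8. not p2, 0
9. Dia not p3, 1
10. not (not p1 and p2), 1
11. p3, 1
12. not p2, 1
13. not p3, 2
14. not (not p1 and p2), 2
15. p3, 2
Accessibility: 0R0, 0R1, 0R2, 1R0, 1R1, 1R2, 2R0, 2R1, 2R2
Branch closes: p3 and not p3 both at 2.
Every branch of the negation's tableau closes; the branch above is one of them.

Valid in S5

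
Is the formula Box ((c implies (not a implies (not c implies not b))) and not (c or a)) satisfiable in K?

Yes, satisfiable

1. Box ((c implies (not a implies (not c implies not b))) and not (c or a)), 0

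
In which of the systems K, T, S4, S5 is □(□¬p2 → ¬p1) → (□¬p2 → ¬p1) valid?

T, S4, S5

K-tableau for the negation ¬(□(□¬p2 → ¬p1) → (□¬p2 → ¬p1)):
1. ¬(□(□¬p2 → ¬p1) → (□¬p2 → ¬p1)), u
2. □(□¬p2 → ¬p1), u
3. ¬(□¬p2 → ¬p1), u
4. □¬p2, u
5. p1, u
Complete open branch: countermodel on a K-frame, so not valid in K.
T-tableau for the negation ¬(□(□¬p2 → ¬p1) → (□¬p2 → ¬p1)):
1. ¬(□(□¬p2 → ¬p1) → (□¬p2 → ¬p1)), u
2. □(□¬p2 → ¬p1), u
3. ¬(□¬p2 → ¬p1), u
4. □¬p2, u
5. p1, u
6. □¬p2 → ¬p1, u
7. ¬p2, u
8. ¬□¬p2, u
9. p2, v
10. □¬p2 → ¬p1, v
11. ¬p2, v
Accessibility: uRu, uRv, vRv
Branch closes: p2 and ¬p2 both at v.
Every branch closes (one shown): valid in T, hence also in S4, S5 (every theorem of T is a theorem of S4 and S5).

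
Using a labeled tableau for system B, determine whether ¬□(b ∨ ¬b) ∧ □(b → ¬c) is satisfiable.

Unsatisfiable (every branch closes)

1. ¬□(b ∨ ¬b) ∧ □(b → ¬c), u
2. ¬□(b ∨ ¬b), u   [∧-rule on 1]
3. □(b → ¬c), u   [∧-rule on 1]
4. b → ¬c, u   [□-rule on 3 via uRu]
5. ¬c, u   [→-rule on 4 (branches; this branch)]
6. ¬(b ∨ ¬b), v   [¬□-rule on 2: fresh world v, uRv]
7. ¬b, v   [¬∨-rule on 6]
8. b, v   [¬∨-rule on 6]
Accessibility: uRu, uRv, vRu, vRv
Branch closes: b and ¬b both at v.
All branches of the tableau close; one closing branch shown above.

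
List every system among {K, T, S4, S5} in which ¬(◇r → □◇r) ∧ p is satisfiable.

K, T, S4

S5-tableau for the formula:
1. ¬(◇r → □◇r) ∧ p, w0
2. ¬(◇r → □◇r), w0   [∧-rule on 1]
3. p, w0   [∧-rule on 1]
4. ◇r, w0   [¬→-rule on 2]
5. ¬□◇r, w0   [¬→-rule on 2]
6. r, w1   [◇-rule on 4: fresh world w1, w0Rw1]
7. ¬◇r, w2   [¬□-rule on 5: fresh world w2, w0Rw2]
8. ¬r, w0   [¬◇-rule on 7 via w2Rw0]
9. ¬r, w1   [¬◇-rule on 7 via w2Rw1]
Accessibility: w0Rw0, w0Rw1, w0Rw2, w1Rw0, w1Rw1, w1Rw2, w2Rw0, w2Rw1, w2Rw2
Branch closes: r and ¬r both at w1.
Every branch closes (one shown): unsatisfiable in S5.
S4-tableau for the formula:
1. ¬(◇r → □◇r) ∧ p, w0
2. ¬(◇r → □◇r), w0   [∧-rule on 1]
3. p, w0   [∧-rule on 1]
4. ◇r, w0   [¬→-rule on 2]
5. ¬□◇r, w0   [¬→-rule on 2]
6. r, w1   [◇-rule on 4: fresh world w1, w0Rw1]
7. ¬◇r, w2   [¬□-rule on 5: fresh world w2, w0Rw2]
8. ¬r, w2   [¬◇-rule on 7 via w2Rw2]
Accessibility: w0Rw0, w0Rw1, w0Rw2, w1Rw1, w2Rw2
Complete open branch: satisfiable in S4, hence also in K, T (this S4-model is also a K-model and a T-model).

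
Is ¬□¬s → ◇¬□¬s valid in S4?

Valid

Tableau for the negation ¬(¬□¬s → ◇¬□¬s):
1. ¬(¬□¬s → ◇¬□¬s), 0
2. ¬□¬s, 0
3. ¬◇¬□¬s, 0
4. □¬s, 0
5. ¬s, 0
6. s, 1
7. □¬s, 1
8. ¬s, 1
Accessibility: 0R0, 0R1, 1R1
Branch closes: s and ¬s both at 1.
Every branch of the negation's tableau closes; the branch above is one of them.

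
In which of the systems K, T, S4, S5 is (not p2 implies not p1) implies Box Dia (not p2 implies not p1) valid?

S5-tableau for the negation not ((not p2 implies not p1) implies Box Dia (not p2 implies not p1)):
1. not ((not p2 implies not p1) implies Box Dia (not p2 implies not p1)), w0
2. not p2 implies not p1, w0
3. not Box Dia (not p2 implies not p1), w0
4. not p1, w0
5. not Dia (not p2 implies not p1), w1
6. not (not p2 implies not p1), w0
7. not p2, w0
8. p1, w0
Accessibility: w0Rw0, w0Rw1, w1Rw0, w1Rw1
Branch closes: p1 and not p1 both at w0.
Every branch closes (one shown): valid in S5.
S4-tableau for the negation not ((not p2 implies not p1) implies Box Dia (not p2 implies not p1)):
1. not ((not p2 implies not p1) implies Box Dia (not p2 implies not p1)), w0
2. not p2 implies not p1, w0
3. not Box Dia (not p2 implies not p1), w0
4. not p1, w0
5. not Dia (not p2 implies not p1), w1
6. not (not p2 implies not p1), w1
7. not p2, w1
8. p1, w1
Accessibility: w0Rw0, w0Rw1, w1Rw1
Complete open branch: countermodel on an S4-frame, so not valid in S4, nor in K, T (the same frame is also a K-frame and a T-frame).

S5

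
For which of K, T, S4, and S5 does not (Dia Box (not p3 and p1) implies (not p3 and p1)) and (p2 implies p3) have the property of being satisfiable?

K, T, S4

S4-tableau for the formula:
1. not (Dia Box (not p3 and p1) implies (not p3 and p1)) and (p2 implies p3), u
2. not (Dia Box (not p3 and p1) implies (not p3 and p1)), u
3. p2 implies p3, u
4. Dia Box (not p3 and p1), u
5. not (not p3 and p1), u
6. p3, u
7. not p1, u
8. Box (not p3 and p1), v
9. not p3 and p1, v
10. not p3, v
11. p1, v
Accessibility: uRu, uRv, vRv
Complete open branch: satisfiable in S4, hence also in K, T (this S4-model is also a K-model and a T-model).
S5-tableau for the formula:
1. not (Dia Box (not p3 and p1) implies (not p3 and p1)) and (p2 implies p3), u
2. not (Dia Box (not p3 and p1) implies (not p3 and p1)), u
3. p2 implies p3, u
4. Dia Box (not p3 and p1), u
5. not (not p3 and p1), u
6. p3, u
7. not p1, u
8. Box (not p3 and p1), v
9. not p3 and p1, u
10. not p3, u
11. p1, u
Accessibility: uRu, uRv, vRu, vRv
Branch closes: p3 and not p3 both at u.
Every branch closes (one shown): unsatisfiable in S5.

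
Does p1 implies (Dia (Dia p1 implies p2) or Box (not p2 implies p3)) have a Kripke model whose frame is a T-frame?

1. p1 implies (Dia (Dia p1 implies p2) or Box (not p2 implies p3)), w0
2. Dia (Dia p1 implies p2) or Box (not p2 implies p3), w0
3. Box (not p2 implies p3), w0
4. not p2 implies p3, w0
5. p3, w0
Accessibility: w0Rw0

Satisfiable (open branch found)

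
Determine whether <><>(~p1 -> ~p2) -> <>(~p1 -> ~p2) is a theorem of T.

Invalid (countermodel exists)

Tableau for the negation ~(<><>(~p1 -> ~p2) -> <>(~p1 -> ~p2)):
1. ~(<><>(~p1 -> ~p2) -> <>(~p1 -> ~p2)), w0
2. <><>(~p1 -> ~p2), w0   [~->-rule on 1]
3. ~<>(~p1 -> ~p2), w0   [~->-rule on 1]
4. ~(~p1 -> ~p2), w0   [~<>-rule on 3 via w0Rw0]
5. ~p1, w0   [~->-rule on 4]
6. p2, w0   [~->-rule on 4]
7. <>(~p1 -> ~p2), w1   [<>-rule on 2: fresh world w1, w0Rw1]
8. ~(~p1 -> ~p2), w1   [~<>-rule on 3 via w0Rw1]
9. ~p1, w1   [~->-rule on 8]
10. p2, w1   [~->-rule on 8]
11. ~p1 -> ~p2, w2   [<>-rule on 7: fresh world w2, w1Rw2]
12. ~p2, w2   [->-rule on 11 (branches; this branch)]
Accessibility: w0Rw0, w0Rw1, w1Rw1, w1Rw2, w2Rw2
The negation has an open branch (countermodel exists).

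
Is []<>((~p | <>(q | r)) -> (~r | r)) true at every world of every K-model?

No, not valid

Tableau for the negation ~[]<>((~p | <>(q | r)) -> (~r | r)):
1. ~[]<>((~p | <>(q | r)) -> (~r | r)), u
2. ~<>((~p | <>(q | r)) -> (~r | r)), v   [~[]-rule on 1: fresh world v, uRv]
Accessibility: uRv
The negation has an open branch (countermodel exists).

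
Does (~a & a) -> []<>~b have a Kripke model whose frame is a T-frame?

1. (~a & a) -> []<>~b, 0
2. []<>~b, 0
3. <>~b, 0
4. ~b, 1
5. <>~b, 1
6. ~b, 2
Accessibility: 0R0, 0R1, 1R1, 1R2, 2R2

Yes, satisfiable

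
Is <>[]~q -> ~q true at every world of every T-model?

Invalid (countermodel exists)

Tableau for the negation ~(<>[]~q -> ~q):
1. ~(<>[]~q -> ~q), 0
2. <>[]~q, 0
3. q, 0
4. []~q, 1
5. ~q, 1
Accessibility: 0R0, 0R1, 1R1
The negation has an open branch (countermodel exists).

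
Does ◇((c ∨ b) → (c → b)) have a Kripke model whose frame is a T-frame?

Satisfiable

1. ◇((c ∨ b) → (c → b)), 0
2. (c ∨ b) → (c → b), 1   [◇-rule on 1: fresh world 1, 0R1]
3. c → b, 1   [→-rule on 2 (branches; this branch)]
4. b, 1   [→-rule on 3 (branches; this branch)]
Accessibility: 0R0, 0R1, 1R1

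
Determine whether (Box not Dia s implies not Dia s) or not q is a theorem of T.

Valid

Tableau for the negation not ((Box not Dia s implies not Dia s) or not q):
1. not ((Box not Dia s implies not Dia s) or not q), w0
2. not (Box not Dia s implies not Dia s), w0   [neg-or-rule on 1]
3. q, w0   [neg-or-rule on 1]
4. Box not Dia s, w0   [neg-implies-rule on 2]
5. Dia s, w0   [neg-implies-rule on 2]
6. not Dia s, w0   [Box-rule on 4 via w0Rw0]
7. not s, w0   [neg-Dia-rule on 6 via w0Rw0]
8. s, w1   [Dia-rule on 5: fresh world w1, w0Rw1]
9. not Dia s, w1   [Box-rule on 4 via w0Rw1]
10. not s, w1   [neg-Dia-rule on 6 via w0Rw1]
Accessibility: w0Rw0, w0Rw1, w1Rw1
Branch closes: s and not s both at w1.
All branches of the negation close; one closing branch shown above.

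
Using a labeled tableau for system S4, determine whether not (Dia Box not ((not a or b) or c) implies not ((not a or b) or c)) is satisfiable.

1. not (Dia Box not ((not a or b) or c) implies not ((not a or b) or c)), 0
2. Dia Box not ((not a or b) or c), 0
3. (not a or b) or c, 0
4. c, 0
5. Box not ((not a or b) or c), 1
6. not ((not a or b) or c), 1
7. not (not a or b), 1
8. not c, 1
9. a, 1
10. not b, 1
Accessibility: 0R0, 0R1, 1R1

Satisfiable (open branch found)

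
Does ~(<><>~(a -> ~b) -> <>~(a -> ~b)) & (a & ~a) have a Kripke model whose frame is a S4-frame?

1. ~(<><>~(a -> ~b) -> <>~(a -> ~b)) & (a & ~a), u
2. ~(<><>~(a -> ~b) -> <>~(a -> ~b)), u   [&-rule on 1]
3. a & ~a, u   [&-rule on 1]
4. <><>~(a -> ~b), u   [~->-rule on 2]
5. ~<>~(a -> ~b), u   [~->-rule on 2]
6. a, u   [&-rule on 3]
7. ~a, u   [&-rule on 3]
Accessibility: uRu
Branch closes: a and ~a both at u.
(One branch shown.) All branches close.

Unsatisfiable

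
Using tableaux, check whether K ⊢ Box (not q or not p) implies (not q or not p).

Invalid (countermodel exists)

Tableau for the negation not (Box (not q or not p) implies (not q or not p)):
1. not (Box (not q or not p) implies (not q or not p)), u
2. Box (not q or not p), u   [neg-implies-rule on 1]
3. not (not q or not p), u   [neg-implies-rule on 1]
4. q, u   [neg-or-rule on 3]
5. p, u   [neg-or-rule on 3]
The negation has an open branch (countermodel exists).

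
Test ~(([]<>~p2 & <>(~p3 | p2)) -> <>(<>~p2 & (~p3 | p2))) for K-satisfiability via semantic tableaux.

1. ~(([]<>~p2 & <>(~p3 | p2)) -> <>(<>~p2 & (~p3 | p2))), u
2. []<>~p2 & <>(~p3 | p2), u   [~->-rule on 1]
3. ~<>(<>~p2 & (~p3 | p2)), u   [~->-rule on 1]
4. []<>~p2, u   [&-rule on 2]
5. <>(~p3 | p2), u   [&-rule on 2]
6. ~p3 | p2, v   [<>-rule on 5: fresh world v, uRv]
7. ~(<>~p2 & (~p3 | p2)), v   [~<>-rule on 3 via uRv]
8. <>~p2, v   [[]-rule on 4 via uRv]
9. p2, v   [|-rule on 6 (branches; this branch)]
10. ~<>~p2, v   [~&-rule on 7 (branches; this branch)]
11. ~p2, w   [<>-rule on 8: fresh world w, vRw]
12. p2, w   [~<>-rule on 10 via vRw]
Accessibility: uRv, vRw
Branch closes: p2 and ~p2 both at w.
Every branch closes; the branch above is one of them.

Unsatisfiable (every branch closes)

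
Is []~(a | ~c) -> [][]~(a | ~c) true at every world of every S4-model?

Tableau for the negation ~([]~(a | ~c) -> [][]~(a | ~c)):
1. ~([]~(a | ~c) -> [][]~(a | ~c)), w0
2. []~(a | ~c), w0   [~->-rule on 1]
3. ~[][]~(a | ~c), w0   [~->-rule on 1]
4. ~(a | ~c), w0   [[]-rule on 2 via w0Rw0]
5. ~a, w0   [~|-rule on 4]
6. c, w0   [~|-rule on 4]
7. ~[]~(a | ~c), w1   [~[]-rule on 3: fresh world w1, w0Rw1]
8. ~(a | ~c), w1   [[]-rule on 2 via w0Rw1]
9. ~a, w1   [~|-rule on 8]
10. c, w1   [~|-rule on 8]
11. a | ~c, w2   [~[]-rule on 7: fresh world w2, w1Rw2]
12. ~(a | ~c), w2   [[]-rule on 2 via w0Rw2]
13. ~a, w2   [~|-rule on 12]
14. c, w2   [~|-rule on 12]
15. ~c, w2   [|-rule on 11 (branches; this branch)]
Accessibility: w0Rw0, w0Rw1, w0Rw2, w1Rw1, w1Rw2, w2Rw2
Branch closes: c and ~c both at w2.
Every branch of the negation's tableau closes; the branch above is one of them.

Valid in S4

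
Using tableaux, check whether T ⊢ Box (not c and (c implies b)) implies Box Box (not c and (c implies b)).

Tableau for the negation not (Box (not c and (c implies b)) implies Box Box (not c and (c implies b))):
1. not (Box (not c and (c implies b)) implies Box Box (not c and (c implies b))), w0
2. Box (not c and (c implies b)), w0
3. not Box Box (not c and (c implies b)), w0
4. not c and (c implies b), w0
5. not c, w0
6. c implies b, w0
7. b, w0
8. not Box (not c and (c implies b)), w1
9. not c and (c implies b), w1
10. not c, w1
11. c implies b, w1
12. b, w1
13. not (not c and (c implies b)), w2
14. not (c implies b), w2
15. c, w2
16. not b, w2
Accessibility: w0Rw0, w0Rw1, w1Rw1, w1Rw2, w2Rw2
The negation has an open branch (countermodel exists).

No, not valid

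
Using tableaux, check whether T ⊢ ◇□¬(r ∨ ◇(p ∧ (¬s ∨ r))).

Not valid

Tableau for the negation ¬◇□¬(r ∨ ◇(p ∧ (¬s ∨ r))):
1. ¬◇□¬(r ∨ ◇(p ∧ (¬s ∨ r))), 0
2. ¬□¬(r ∨ ◇(p ∧ (¬s ∨ r))), 0
3. r ∨ ◇(p ∧ (¬s ∨ r)), 1
4. ¬□¬(r ∨ ◇(p ∧ (¬s ∨ r))), 1
5. ◇(p ∧ (¬s ∨ r)), 1
6. r ∨ ◇(p ∧ (¬s ∨ r)), 2
7. ◇(p ∧ (¬s ∨ r)), 2
8. p ∧ (¬s ∨ r), 3
9. p, 3
10. ¬s ∨ r, 3
11. r, 3
12. p ∧ (¬s ∨ r), 4
13. p, 4
14. ¬s ∨ r, 4
15. r, 4
Accessibility: 0R0, 0R1, 1R1, 1R2, 1R3, 2R2, 2R4, 3R3, 4R4
The negation has an open branch (countermodel exists).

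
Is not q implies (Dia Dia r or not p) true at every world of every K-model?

Invalid (countermodel exists)

Tableau for the negation not (not q implies (Dia Dia r or not p)):
1. not (not q implies (Dia Dia r or not p)), 0
2. not q, 0   [neg-implies-rule on 1]
3. not (Dia Dia r or not p), 0   [neg-implies-rule on 1]
4. not Dia Dia r, 0   [neg-or-rule on 3]
5. p, 0   [neg-or-rule on 3]
The negation has an open branch (countermodel exists).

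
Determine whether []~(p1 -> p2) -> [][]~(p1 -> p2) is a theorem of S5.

Tableau for the negation ~([]~(p1 -> p2) -> [][]~(p1 -> p2)):
1. ~([]~(p1 -> p2) -> [][]~(p1 -> p2)), u
2. []~(p1 -> p2), u
3. ~[][]~(p1 -> p2), u
4. ~(p1 -> p2), u
5. p1, u
6. ~p2, u
7. ~[]~(p1 -> p2), v
8. ~(p1 -> p2), v
9. p1, v
10. ~p2, v
11. p1 -> p2, w
12. ~(p1 -> p2), w
13. p1, w
14. ~p2, w
15. p2, w
Accessibility: uRu, uRv, uRw, vRu, vRv, vRw, wRu, wRv, wRw
Branch closes: p2 and ~p2 both at w.
All branches of the negation close; one closing branch shown above.

Yes, valid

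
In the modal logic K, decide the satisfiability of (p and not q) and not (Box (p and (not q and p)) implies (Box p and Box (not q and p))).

Unsatisfiable

1. (p and not q) and not (Box (p and (not q and p)) implies (Box p and Box (not q and p))), w0
2. p and not q, w0   [and-rule on 1]
3. not (Box (p and (not q and p)) implies (Box p and Box (not q and p))), w0   [and-rule on 1]
4. p, w0   [and-rule on 2]
5. not q, w0   [and-rule on 2]
6. Box (p and (not q and p)), w0   [neg-implies-rule on 3]
7. not (Box p and Box (not q and p)), w0   [neg-implies-rule on 3]
8. not Box (not q and p), w0   [neg-and-rule on 7 (branches; this branch)]
9. not (not q and p), w1   [neg-Box-rule on 8: fresh world w1, w0Rw1]
10. p and (not q and p), w1   [Box-rule on 6 via w0Rw1]
11. p, w1   [and-rule on 10]
12. not q and p, w1   [and-rule on 10]
13. not q, w1   [and-rule on 12]
14. not p, w1   [neg-and-rule on 9 (branches; this branch)]
Accessibility: w0Rw1
Branch closes: p and not p both at w1.
All branches of the tableau close; one closing branch shown above.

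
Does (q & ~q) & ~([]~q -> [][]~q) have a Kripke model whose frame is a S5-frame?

No, unsatisfiable

1. (q & ~q) & ~([]~q -> [][]~q), w0
2. q & ~q, w0
3. ~([]~q -> [][]~q), w0
4. q, w0
5. ~q, w0
Accessibility: w0Rw0
Branch closes: q and ~q both at w0.
(One branch shown.) All branches close.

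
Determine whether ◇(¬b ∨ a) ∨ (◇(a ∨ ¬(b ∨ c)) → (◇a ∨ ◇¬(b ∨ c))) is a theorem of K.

Tableau for the negation ¬(◇(¬b ∨ a) ∨ (◇(a ∨ ¬(b ∨ c)) → (◇a ∨ ◇¬(b ∨ c)))):
1. ¬(◇(¬b ∨ a) ∨ (◇(a ∨ ¬(b ∨ c)) → (◇a ∨ ◇¬(b ∨ c)))), w0
2. ¬◇(¬b ∨ a), w0
3. ¬(◇(a ∨ ¬(b ∨ c)) → (◇a ∨ ◇¬(b ∨ c))), w0
4. ◇(a ∨ ¬(b ∨ c)), w0
5. ¬(◇a ∨ ◇¬(b ∨ c)), w0
6. ¬◇a, w0
7. ¬◇¬(b ∨ c), w0
8. a ∨ ¬(b ∨ c), w1
9. ¬(¬b ∨ a), w1
10. b, w1
11. ¬a, w1
12. b ∨ c, w1
13. ¬(b ∨ c), w1
14. ¬b, w1
15. ¬c, w1
Accessibility: w0Rw1
Branch closes: b and ¬b both at w1.
All branches of the negation close; one closing branch shown above.

Valid in K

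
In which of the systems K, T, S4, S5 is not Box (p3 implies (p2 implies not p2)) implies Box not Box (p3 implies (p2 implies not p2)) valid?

S5

S5-tableau for the negation not (not Box (p3 implies (p2 implies not p2)) implies Box not Box (p3 implies (p2 implies not p2))):
1. not (not Box (p3 implies (p2 implies not p2)) implies Box not Box (p3 implies (p2 implies not p2))), w0
2. not Box (p3 implies (p2 implies not p2)), w0
3. not Box not Box (p3 implies (p2 implies not p2)), w0
4. not (p3 implies (p2 implies not p2)), w1
5. p3, w1
6. not (p2 implies not p2), w1
7. p2, w1
8. Box (p3 implies (p2 implies not p2)), w2
9. p3 implies (p2 implies not p2), w0
10. p3 implies (p2 implies not p2), w1
11. p3 implies (p2 implies not p2), w2
12. p2 implies not p2, w0
13. p2 implies not p2, w1
14. p2 implies not p2, w2
15. not p2, w0
16. not p2, w1
Accessibility: w0Rw0, w0Rw1, w0Rw2, w1Rw0, w1Rw1, w1Rw2, w2Rw0, w2Rw1, w2Rw2
Branch closes: p2 and not p2 both at w1.
Every branch closes (one shown): valid in S5.
S4-tableau for the negation not (not Box (p3 implies (p2 implies not p2)) implies Box not Box (p3 implies (p2 implies not p2))):
1. not (not Box (p3 implies (p2 implies not p2)) implies Box not Box (p3 implies (p2 implies not p2))), w0
2. not Box (p3 implies (p2 implies not p2)), w0
3. not Box not Box (p3 implies (p2 implies not p2)), w0
4. not (p3 implies (p2 implies not p2)), w1
5. p3, w1
6. not (p2 implies not p2), w1
7. p2, w1
8. Box (p3 implies (p2 implies not p2)), w2
9. p3 implies (p2 implies not p2), w2
10. p2 implies not p2, w2
11. not p2, w2
Accessibility: w0Rw0, w0Rw1, w0Rw2, w1Rw1, w2Rw2
Complete open branch: countermodel on an S4-frame, so not valid in S4, nor in K, T (the same frame is also a K-frame and a T-frame).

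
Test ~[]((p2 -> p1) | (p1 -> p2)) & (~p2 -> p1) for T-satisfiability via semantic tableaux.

Unsatisfiable (every branch closes)

1. ~[]((p2 -> p1) | (p1 -> p2)) & (~p2 -> p1), w0
2. ~[]((p2 -> p1) | (p1 -> p2)), w0
3. ~p2 -> p1, w0
4. p1, w0
5. ~((p2 -> p1) | (p1 -> p2)), w1
6. ~(p2 -> p1), w1
7. ~(p1 -> p2), w1
8. p2, w1
9. ~p1, w1
10. p1, w1
11. ~p2, w1
Accessibility: w0Rw0, w0Rw1, w1Rw1
Branch closes: p1 and ~p1 both at w1.
(One branch shown.) All branches close.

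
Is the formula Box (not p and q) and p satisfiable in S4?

1. Box (not p and q) and p, 0
2. Box (not p and q), 0   [and-rule on 1]
3. p, 0   [and-rule on 1]
4. not p and q, 0   [Box-rule on 2 via 0R0]
5. not p, 0   [and-rule on 4]
6. q, 0   [and-rule on 4]
Accessibility: 0R0
Branch closes: p and not p both at 0.
Every branch closes; the branch above is one of them.

Unsatisfiable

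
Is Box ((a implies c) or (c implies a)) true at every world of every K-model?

Valid

Tableau for the negation not Box ((a implies c) or (c implies a)):
1. not Box ((a implies c) or (c implies a)), u
2. not ((a implies c) or (c implies a)), v
3. not (a implies c), v
4. not (c implies a), v
5. a, v
6. not c, v
7. c, v
8. not a, v
Accessibility: uRv
Branch closes: c and not c both at v.
All branches of the negation close; one closing branch shown above.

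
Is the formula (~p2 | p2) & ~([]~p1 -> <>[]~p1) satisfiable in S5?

1. (~p2 | p2) & ~([]~p1 -> <>[]~p1), w0
2. ~p2 | p2, w0
3. ~([]~p1 -> <>[]~p1), w0
4. []~p1, w0
5. ~<>[]~p1, w0
6. ~p1, w0
7. ~[]~p1, w0
8. p2, w0
9. p1, w1
10. ~p1, w1
Accessibility: w0Rw0, w0Rw1, w1Rw0, w1Rw1
Branch closes: p1 and ~p1 both at w1.
(One branch shown.) All branches close.

Unsatisfiable (every branch closes)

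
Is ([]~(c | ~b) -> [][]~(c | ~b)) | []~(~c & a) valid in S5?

Yes, valid

Tableau for the negation ~(([]~(c | ~b) -> [][]~(c | ~b)) | []~(~c & a)):
1. ~(([]~(c | ~b) -> [][]~(c | ~b)) | []~(~c & a)), u
2. ~([]~(c | ~b) -> [][]~(c | ~b)), u   [~|-rule on 1]
3. ~[]~(~c & a), u   [~|-rule on 1]
4. []~(c | ~b), u   [~->-rule on 2]
5. ~[][]~(c | ~b), u   [~->-rule on 2]
6. ~(c | ~b), u   [[]-rule on 4 via uRu]
7. ~c, u   [~|-rule on 6]
8. b, u   [~|-rule on 6]
9. ~c & a, v   [~[]-rule on 3: fresh world v, uRv]
10. ~c, v   [&-rule on 9]
11. a, v   [&-rule on 9]
12. ~(c | ~b), v   [[]-rule on 4 via uRv]
13. b, v   [~|-rule on 12]
14. ~[]~(c | ~b), w   [~[]-rule on 5: fresh world w, uRw]
15. ~(c | ~b), w   [[]-rule on 4 via uRw]
16. ~c, w   [~|-rule on 15]
17. b, w   [~|-rule on 15]
18. c | ~b, x   [~[]-rule on 14: fresh world x, wRx]
19. ~(c | ~b), x   [[]-rule on 4 via uRx]
20. ~c, x   [~|-rule on 19]
21. b, x   [~|-rule on 19]
22. ~b, x   [|-rule on 18 (branches; this branch)]
Accessibility: uRu, uRv, uRw, uRx, vRu, vRv, vRw, vRx, wRu, wRv, wRw, wRx, xRu, xRv, xRw, xRx
Branch closes: b and ~b both at x.
All branches of the negation close; one closing branch shown above.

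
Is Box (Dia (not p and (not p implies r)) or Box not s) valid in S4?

Not valid

Tableau for the negation not Box (Dia (not p and (not p implies r)) or Box not s):
1. not Box (Dia (not p and (not p implies r)) or Box not s), w0
2. not (Dia (not p and (not p implies r)) or Box not s), w1   [neg-Box-rule on 1: fresh world w1, w0Rw1]
3. not Dia (not p and (not p implies r)), w1   [neg-or-rule on 2]
4. not Box not s, w1   [neg-or-rule on 2]
5. not (not p and (not p implies r)), w1   [neg-Dia-rule on 3 via w1Rw1]
6. not (not p implies r), w1   [neg-and-rule on 5 (branches; this branch)]
7. not p, w1   [neg-implies-rule on 6]
8. not r, w1   [neg-implies-rule on 6]
9. s, w2   [neg-Box-rule on 4: fresh world w2, w1Rw2]
10. not (not p and (not p implies r)), w2   [neg-Dia-rule on 3 via w1Rw2]
11. not (not p implies r), w2   [neg-and-rule on 10 (branches; this branch)]
12. not p, w2   [neg-implies-rule on 11]
13. not r, w2   [neg-implies-rule on 11]
Accessibility: w0Rw0, w0Rw1, w0Rw2, w1Rw1, w1Rw2, w2Rw2
The negation has an open branch (countermodel exists).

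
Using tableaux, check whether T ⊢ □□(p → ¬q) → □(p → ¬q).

Valid in T

Tableau for the negation ¬(□□(p → ¬q) → □(p → ¬q)):
1. ¬(□□(p → ¬q) → □(p → ¬q)), u
2. □□(p → ¬q), u
3. ¬□(p → ¬q), u
4. □(p → ¬q), u
5. p → ¬q, u
6. ¬q, u
7. ¬(p → ¬q), v
8. p, v
9. q, v
10. □(p → ¬q), v
11. p → ¬q, v
12. ¬q, v
Accessibility: uRu, uRv, vRv
Branch closes: q and ¬q both at v.
All branches of the negation close; one closing branch shown above.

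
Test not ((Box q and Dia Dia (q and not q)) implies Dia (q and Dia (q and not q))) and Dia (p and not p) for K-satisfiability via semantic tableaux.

Unsatisfiable

1. not ((Box q and Dia Dia (q and not q)) implies Dia (q and Dia (q and not q))) and Dia (p and not p), 0
2. not ((Box q and Dia Dia (q and not q)) implies Dia (q and Dia (q and not q))), 0
3. Dia (p and not p), 0
4. Box q and Dia Dia (q and not q), 0
5. not Dia (q and Dia (q and not q)), 0
6. Box q, 0
7. Dia Dia (q and not q), 0
8. p and not p, 1
9. p, 1
10. not p, 1
Accessibility: 0R1
Branch closes: p and not p both at 1.
(One branch shown.) All branches close.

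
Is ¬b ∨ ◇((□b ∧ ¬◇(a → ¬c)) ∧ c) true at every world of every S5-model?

Tableau for the negation ¬(¬b ∨ ◇((□b ∧ ¬◇(a → ¬c)) ∧ c)):
1. ¬(¬b ∨ ◇((□b ∧ ¬◇(a → ¬c)) ∧ c)), 0
2. b, 0
3. ¬◇((□b ∧ ¬◇(a → ¬c)) ∧ c), 0
4. ¬((□b ∧ ¬◇(a → ¬c)) ∧ c), 0
5. ¬c, 0
Accessibility: 0R0
The negation has an open branch (countermodel exists).

Not valid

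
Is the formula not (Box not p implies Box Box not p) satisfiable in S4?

Unsatisfiable (every branch closes)

1. not (Box not p implies Box Box not p), 0
2. Box not p, 0
3. not Box Box not p, 0
4. not p, 0
5. not Box not p, 1
6. not p, 1
7. p, 2
8. not p, 2
Accessibility: 0R0, 0R1, 0R2, 1R1, 1R2, 2R2
Branch closes: p and not p both at 2.
All branches of the tableau close; one closing branch shown above.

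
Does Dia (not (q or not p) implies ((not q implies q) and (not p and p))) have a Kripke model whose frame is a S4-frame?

Yes, satisfiable

1. Dia (not (q or not p) implies ((not q implies q) and (not p and p))), w0
2. not (q or not p) implies ((not q implies q) and (not p and p)), w1
3. q or not p, w1
4. not p, w1
Accessibility: w0Rw0, w0Rw1, w1Rw1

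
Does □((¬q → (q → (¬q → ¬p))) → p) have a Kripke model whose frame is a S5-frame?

1. □((¬q → (q → (¬q → ¬p))) → p), 0
2. (¬q → (q → (¬q → ¬p))) → p, 0   [□-rule on 1 via 0R0]
3. p, 0   [→-rule on 2 (branches; this branch)]
Accessibility: 0R0

Satisfiable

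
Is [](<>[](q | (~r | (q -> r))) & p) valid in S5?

Not valid

Tableau for the negation ~[](<>[](q | (~r | (q -> r))) & p):
1. ~[](<>[](q | (~r | (q -> r))) & p), w0
2. ~(<>[](q | (~r | (q -> r))) & p), w1   [~[]-rule on 1: fresh world w1, w0Rw1]
3. ~p, w1   [~&-rule on 2 (branches; this branch)]
Accessibility: w0Rw0, w0Rw1, w1Rw0, w1Rw1
The negation has an open branch (countermodel exists).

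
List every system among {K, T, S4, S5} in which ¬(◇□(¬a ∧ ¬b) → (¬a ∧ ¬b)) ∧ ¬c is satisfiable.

K, T, S4

S5-tableau for the formula:
1. ¬(◇□(¬a ∧ ¬b) → (¬a ∧ ¬b)) ∧ ¬c, w0
2. ¬(◇□(¬a ∧ ¬b) → (¬a ∧ ¬b)), w0   [∧-rule on 1]
3. ¬c, w0   [∧-rule on 1]
4. ◇□(¬a ∧ ¬b), w0   [¬→-rule on 2]
5. ¬(¬a ∧ ¬b), w0   [¬→-rule on 2]
6. b, w0   [¬∧-rule on 5 (branches; this branch)]
7. □(¬a ∧ ¬b), w1   [◇-rule on 4: fresh world w1, w0Rw1]
8. ¬a ∧ ¬b, w0   [□-rule on 7 via w1Rw0]
9. ¬a, w0   [∧-rule on 8]
10. ¬b, w0   [∧-rule on 8]
Accessibility: w0Rw0, w0Rw1, w1Rw0, w1Rw1
Branch closes: b and ¬b both at w0.
Every branch closes (one shown): unsatisfiable in S5.
S4-tableau for the formula:
1. ¬(◇□(¬a ∧ ¬b) → (¬a ∧ ¬b)) ∧ ¬c, w0
2. ¬(◇□(¬a ∧ ¬b) → (¬a ∧ ¬b)), w0   [∧-rule on 1]
3. ¬c, w0   [∧-rule on 1]
4. ◇□(¬a ∧ ¬b), w0   [¬→-rule on 2]
5. ¬(¬a ∧ ¬b), w0   [¬→-rule on 2]
6. b, w0   [¬∧-rule on 5 (branches; this branch)]
7. □(¬a ∧ ¬b), w1   [◇-rule on 4: fresh world w1, w0Rw1]
8. ¬a ∧ ¬b, w1   [□-rule on 7 via w1Rw1]
9. ¬a, w1   [∧-rule on 8]
10. ¬b, w1   [∧-rule on 8]
Accessibility: w0Rw0, w0Rw1, w1Rw1
Complete open branch: satisfiable in S4, hence also in K, T (this S4-model is also a K-model and a T-model).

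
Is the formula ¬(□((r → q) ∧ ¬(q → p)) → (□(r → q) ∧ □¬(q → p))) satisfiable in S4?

1. ¬(□((r → q) ∧ ¬(q → p)) → (□(r → q) ∧ □¬(q → p))), 0
2. □((r → q) ∧ ¬(q → p)), 0
3. ¬(□(r → q) ∧ □¬(q → p)), 0
4. (r → q) ∧ ¬(q → p), 0
5. r → q, 0
6. ¬(q → p), 0
7. q, 0
8. ¬p, 0
9. ¬□¬(q → p), 0
10. q → p, 1
11. (r → q) ∧ ¬(q → p), 1
12. r → q, 1
13. ¬(q → p), 1
14. q, 1
15. ¬p, 1
16. p, 1
Accessibility: 0R0, 0R1, 1R1
Branch closes: p and ¬p both at 1.
All branches of the tableau close; one closing branch shown above.

Unsatisfiable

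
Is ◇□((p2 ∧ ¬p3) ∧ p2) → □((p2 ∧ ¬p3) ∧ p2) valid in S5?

Tableau for the negation ¬(◇□((p2 ∧ ¬p3) ∧ p2) → □((p2 ∧ ¬p3) ∧ p2)):
1. ¬(◇□((p2 ∧ ¬p3) ∧ p2) → □((p2 ∧ ¬p3) ∧ p2)), 0
2. ◇□((p2 ∧ ¬p3) ∧ p2), 0
3. ¬□((p2 ∧ ¬p3) ∧ p2), 0
4. □((p2 ∧ ¬p3) ∧ p2), 1
5. (p2 ∧ ¬p3) ∧ p2, 0
6. p2 ∧ ¬p3, 0
7. p2, 0
8. ¬p3, 0
9. (p2 ∧ ¬p3) ∧ p2, 1
10. p2 ∧ ¬p3, 1
11. p2, 1
12. ¬p3, 1
13. ¬((p2 ∧ ¬p3) ∧ p2), 2
14. (p2 ∧ ¬p3) ∧ p2, 2
15. p2 ∧ ¬p3, 2
16. p2, 2
17. ¬p3, 2
18. ¬(p2 ∧ ¬p3), 2
19. p3, 2
Accessibility: 0R0, 0R1, 0R2, 1R0, 1R1, 1R2, 2R0, 2R1, 2R2
Branch closes: p3 and ¬p3 both at 2.
Every branch of the negation's tableau closes; the branch above is one of them.

Valid in S5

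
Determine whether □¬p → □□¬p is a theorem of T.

Tableau for the negation ¬(□¬p → □□¬p):
1. ¬(□¬p → □□¬p), w0
2. □¬p, w0
3. ¬□□¬p, w0
4. ¬p, w0
5. ¬□¬p, w1
6. ¬p, w1
7. p, w2
Accessibility: w0Rw0, w0Rw1, w1Rw1, w1Rw2, w2Rw2
The negation has an open branch (countermodel exists).

Invalid (countermodel exists)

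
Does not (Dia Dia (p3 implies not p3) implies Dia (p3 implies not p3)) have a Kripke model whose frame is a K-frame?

Yes, satisfiable

1. not (Dia Dia (p3 implies not p3) implies Dia (p3 implies not p3)), u
2. Dia Dia (p3 implies not p3), u
3. not Dia (p3 implies not p3), u
4. Dia (p3 implies not p3), v
5. not (p3 implies not p3), v
6. p3, v
7. p3 implies not p3, w
8. not p3, w
Accessibility: uRv, vRw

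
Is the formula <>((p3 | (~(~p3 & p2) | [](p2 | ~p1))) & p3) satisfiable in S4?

1. <>((p3 | (~(~p3 & p2) | [](p2 | ~p1))) & p3), w0
2. (p3 | (~(~p3 & p2) | [](p2 | ~p1))) & p3, w1   [<>-rule on 1: fresh world w1, w0Rw1]
3. p3 | (~(~p3 & p2) | [](p2 | ~p1)), w1   [&-rule on 2]
4. p3, w1   [&-rule on 2]
5. ~(~p3 & p2) | [](p2 | ~p1), w1   [|-rule on 3 (branches; this branch)]
6. [](p2 | ~p1), w1   [|-rule on 5 (branches; this branch)]
7. p2 | ~p1, w1   [[]-rule on 6 via w1Rw1]
8. ~p1, w1   [|-rule on 7 (branches; this branch)]
Accessibility: w0Rw0, w0Rw1, w1Rw1

Yes, satisfiable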